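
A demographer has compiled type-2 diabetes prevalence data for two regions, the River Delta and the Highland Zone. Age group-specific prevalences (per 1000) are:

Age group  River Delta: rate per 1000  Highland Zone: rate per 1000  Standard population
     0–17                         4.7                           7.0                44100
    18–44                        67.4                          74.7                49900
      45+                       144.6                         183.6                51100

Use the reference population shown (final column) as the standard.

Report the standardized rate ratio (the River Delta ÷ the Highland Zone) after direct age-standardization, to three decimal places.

Standard total = 145100; weights = 0.3039, 0.3439, 0.3522.
The River Delta: 0.3039×4.7 + 0.3439×67.4 + 0.3522×144.6 = 75.5313 per 1000.
The Highland Zone: 0.3039×7.0 + 0.3439×74.7 + 0.3522×183.6 = 92.4755 per 1000.
Ratio = 75.5313 ÷ 92.4755 = 0.81677.

0.817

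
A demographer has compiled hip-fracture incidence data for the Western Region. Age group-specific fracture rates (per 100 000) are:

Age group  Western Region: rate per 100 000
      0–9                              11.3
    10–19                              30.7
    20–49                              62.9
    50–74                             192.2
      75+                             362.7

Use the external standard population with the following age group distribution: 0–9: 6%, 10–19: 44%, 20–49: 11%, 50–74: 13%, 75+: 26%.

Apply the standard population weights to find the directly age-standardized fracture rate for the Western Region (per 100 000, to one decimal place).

140.4

Standard weights: 0.06, 0.44, 0.11, 0.13, 0.26.
Standardized rate: 0.0600×11.3 + 0.4400×30.7 + 0.1100×62.9 + 0.1300×192.2 + 0.2600×362.7 = 140.3930 per 100 000.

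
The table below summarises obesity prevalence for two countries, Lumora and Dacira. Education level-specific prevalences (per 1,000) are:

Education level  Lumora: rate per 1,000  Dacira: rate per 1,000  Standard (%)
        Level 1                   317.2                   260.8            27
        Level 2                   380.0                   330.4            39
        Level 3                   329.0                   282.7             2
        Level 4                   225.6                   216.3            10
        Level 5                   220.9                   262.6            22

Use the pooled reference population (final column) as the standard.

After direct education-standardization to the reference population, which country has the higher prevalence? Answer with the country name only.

Lumora

Standard weights: 0.27, 0.39, 0.02, 0.10, 0.22.
Lumora: 0.2700×317.2 + 0.3900×380.0 + 0.0200×329.0 + 0.1000×225.6 + 0.2200×220.9 = 311.5820 per 1,000.
Dacira: 0.2700×260.8 + 0.3900×330.4 + 0.0200×282.7 + 0.1000×216.3 + 0.2200×262.6 = 284.3280 per 1,000.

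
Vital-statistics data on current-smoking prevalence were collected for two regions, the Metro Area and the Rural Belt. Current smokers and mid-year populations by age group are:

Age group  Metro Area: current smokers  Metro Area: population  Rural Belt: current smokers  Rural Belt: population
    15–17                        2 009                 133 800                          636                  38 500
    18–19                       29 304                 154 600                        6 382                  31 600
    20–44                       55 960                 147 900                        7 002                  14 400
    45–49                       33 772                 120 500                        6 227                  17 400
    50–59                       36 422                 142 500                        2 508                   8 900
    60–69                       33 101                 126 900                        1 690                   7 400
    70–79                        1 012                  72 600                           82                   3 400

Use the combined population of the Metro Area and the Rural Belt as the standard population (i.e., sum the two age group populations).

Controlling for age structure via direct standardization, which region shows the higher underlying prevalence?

Age-specific rates per 1 000 for the Metro Area: 15.015, 189.547, 378.364, 280.266, 255.593, 260.843, 13.939.
For the Rural Belt: 16.519, 201.962, 486.250, 357.874, 281.798, 228.378, 24.118.
Combined standard total = 1 020 400; weights = 0.1689, 0.1825, 0.1591, 0.1351, 0.1484, 0.1316, 0.0745.
The Metro Area: 0.1689×15.015 + 0.1825×189.547 + 0.1591×378.364 + 0.1351×280.266 + 0.1484×255.593 + 0.1316×260.843 + 0.0745×13.939 = 208.4724 per 1 000.
The Rural Belt: 0.1689×16.519 + 0.1825×201.962 + 0.1591×486.250 + 0.1351×357.874 + 0.1484×281.798 + 0.1316×228.378 + 0.0745×24.118 = 239.0132 per 1 000.
The crude rates (213.15 vs 201.70) would put the Metro Area higher, but that reflects its age composition; once standardized to a common age structure, the Rural Belt has the higher underlying rate.

Rural Belt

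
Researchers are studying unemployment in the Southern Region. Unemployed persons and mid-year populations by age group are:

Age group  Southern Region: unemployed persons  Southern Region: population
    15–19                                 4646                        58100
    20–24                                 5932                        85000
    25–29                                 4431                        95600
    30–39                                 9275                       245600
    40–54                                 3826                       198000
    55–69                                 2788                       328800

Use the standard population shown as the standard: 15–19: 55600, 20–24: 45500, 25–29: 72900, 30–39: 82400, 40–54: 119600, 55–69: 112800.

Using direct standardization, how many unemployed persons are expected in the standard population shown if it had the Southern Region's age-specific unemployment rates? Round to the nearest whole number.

Age-specific rates per 1000 for the Southern Region: 79.966, 69.788, 46.349, 37.765, 19.323, 8.479.
Expected unemployed persons = Σ (standard pop × age-specific rate ÷ 1000)
= 55600×79.966/1000 + 45500×69.788/1000 + 72900×46.349/1000 + 82400×37.765/1000 + 119600×19.323/1000 + 112800×8.479/1000
= 4446.09 + 3175.36 + 3378.87 + 3111.81 + 2311.06 + 956.47 = 17379.65.

17380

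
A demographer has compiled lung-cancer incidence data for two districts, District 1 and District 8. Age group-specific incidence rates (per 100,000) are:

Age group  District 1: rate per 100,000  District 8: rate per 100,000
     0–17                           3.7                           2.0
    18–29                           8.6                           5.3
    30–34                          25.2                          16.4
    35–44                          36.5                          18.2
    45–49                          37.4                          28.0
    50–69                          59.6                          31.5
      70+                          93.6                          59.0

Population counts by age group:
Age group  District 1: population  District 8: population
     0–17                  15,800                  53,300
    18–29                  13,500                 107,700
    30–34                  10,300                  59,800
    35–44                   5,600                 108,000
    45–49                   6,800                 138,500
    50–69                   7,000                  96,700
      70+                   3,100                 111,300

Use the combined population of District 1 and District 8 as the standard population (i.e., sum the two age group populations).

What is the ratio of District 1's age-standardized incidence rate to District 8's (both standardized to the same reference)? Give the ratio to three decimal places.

1.633

Combined standard total = 737,400; weights = 0.0937, 0.1644, 0.0951, 0.1541, 0.1970, 0.1406, 0.1551.
District 1: 0.0937×3.7 + 0.1644×8.6 + 0.0951×25.2 + 0.1541×36.5 + 0.1970×37.4 + 0.1406×59.6 + 0.1551×93.6 = 40.0508 per 100,000.
District 8: 0.0937×2.0 + 0.1644×5.3 + 0.0951×16.4 + 0.1541×18.2 + 0.1970×28.0 + 0.1406×31.5 + 0.1551×59.0 = 24.5217 per 100,000.
Ratio = 40.0508 ÷ 24.5217 = 1.63328.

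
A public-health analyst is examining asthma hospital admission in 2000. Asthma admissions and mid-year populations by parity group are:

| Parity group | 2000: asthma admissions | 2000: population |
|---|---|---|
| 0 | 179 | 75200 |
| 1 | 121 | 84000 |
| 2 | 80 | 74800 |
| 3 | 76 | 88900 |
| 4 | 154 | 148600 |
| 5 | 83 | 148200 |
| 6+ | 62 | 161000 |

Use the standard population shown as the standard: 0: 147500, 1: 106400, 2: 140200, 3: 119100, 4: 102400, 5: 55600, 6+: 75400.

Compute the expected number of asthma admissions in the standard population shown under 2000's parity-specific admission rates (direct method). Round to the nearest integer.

922

Parity-specific rates per 10000 for 2000: 23.80, 14.40, 10.70, 8.55, 10.36, 5.60, 3.85.
Expected asthma admissions = Σ (standard pop × parity-specific rate ÷ 10000)
= 147500×23.80/10000 + 106400×14.40/10000 + 140200×10.70/10000 + 119100×8.55/10000 + 102400×10.36/10000 + 55600×5.60/10000 + 75400×3.85/10000
= 351.10 + 153.27 + 149.95 + 101.82 + 106.12 + 31.14 + 29.04 = 922.42.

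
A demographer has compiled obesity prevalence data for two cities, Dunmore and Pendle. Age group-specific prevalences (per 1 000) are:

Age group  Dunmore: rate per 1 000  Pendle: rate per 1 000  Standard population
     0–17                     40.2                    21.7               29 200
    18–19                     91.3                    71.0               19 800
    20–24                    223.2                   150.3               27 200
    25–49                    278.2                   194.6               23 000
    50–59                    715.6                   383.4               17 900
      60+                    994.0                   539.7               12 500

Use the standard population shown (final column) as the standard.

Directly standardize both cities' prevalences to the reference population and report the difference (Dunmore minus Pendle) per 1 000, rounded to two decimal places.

127.11

Standard total = 129 600; weights = 0.2253, 0.1528, 0.2099, 0.1775, 0.1381, 0.0965.
Dunmore: 0.2253×40.2 + 0.1528×91.3 + 0.2099×223.2 + 0.1775×278.2 + 0.1381×715.6 + 0.0965×994.0 = 313.9310 per 1 000.
Pendle: 0.2253×21.7 + 0.1528×71.0 + 0.2099×150.3 + 0.1775×194.6 + 0.1381×383.4 + 0.0965×539.7 = 186.8249 per 1 000.
Difference = 313.9310 − 186.8249 = 127.1061.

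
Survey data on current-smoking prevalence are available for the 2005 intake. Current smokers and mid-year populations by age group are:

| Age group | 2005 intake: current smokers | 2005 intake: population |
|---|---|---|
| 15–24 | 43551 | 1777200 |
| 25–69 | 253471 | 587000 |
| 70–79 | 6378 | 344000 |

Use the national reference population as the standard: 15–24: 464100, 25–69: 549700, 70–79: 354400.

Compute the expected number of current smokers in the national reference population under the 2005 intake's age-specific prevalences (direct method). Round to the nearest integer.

255308

Age-specific rates per 1000 for the 2005 intake: 24.505, 431.807, 18.541.
Expected current smokers = Σ (standard pop × age-specific rate ÷ 1000)
= 464100×24.505/1000 + 549700×431.807/1000 + 354400×18.541/1000
= 11372.96 + 237364.58 + 6570.82 = 255308.36.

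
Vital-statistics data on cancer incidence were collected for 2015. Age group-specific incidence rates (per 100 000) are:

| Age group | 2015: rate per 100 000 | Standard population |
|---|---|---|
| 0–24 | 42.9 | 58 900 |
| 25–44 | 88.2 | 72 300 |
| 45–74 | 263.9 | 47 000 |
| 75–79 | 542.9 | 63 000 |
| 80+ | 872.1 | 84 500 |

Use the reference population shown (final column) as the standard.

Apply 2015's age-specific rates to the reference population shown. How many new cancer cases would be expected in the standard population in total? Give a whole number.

Expected new cancer cases = Σ (standard pop × age-specific rate ÷ 100 000)
= 58 900×42.9/100 000 + 72 300×88.2/100 000 + 47 000×263.9/100 000 + 63 000×542.9/100 000 + 84 500×872.1/100 000
= 25.27 + 63.77 + 124.03 + 342.03 + 736.92 = 1292.02.

1292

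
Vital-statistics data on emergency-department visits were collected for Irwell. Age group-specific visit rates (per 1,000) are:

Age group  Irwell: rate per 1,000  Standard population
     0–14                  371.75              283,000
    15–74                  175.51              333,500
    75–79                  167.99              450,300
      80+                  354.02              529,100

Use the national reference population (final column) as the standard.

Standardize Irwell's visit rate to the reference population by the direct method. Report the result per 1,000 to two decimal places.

Standard total = 1,595,900; weights = 0.1773, 0.2090, 0.2822, 0.3315.
Standardized rate: 0.1773×371.75 + 0.2090×175.51 + 0.2822×167.99 + 0.3315×354.02 = 267.3700 per 1,000.

267.37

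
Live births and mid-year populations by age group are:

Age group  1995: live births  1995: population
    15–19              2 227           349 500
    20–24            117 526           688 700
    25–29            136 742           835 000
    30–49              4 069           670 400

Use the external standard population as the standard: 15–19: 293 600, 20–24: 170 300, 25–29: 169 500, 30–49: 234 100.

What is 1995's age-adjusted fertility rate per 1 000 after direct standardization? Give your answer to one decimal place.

Age-specific rates per 1 000 for 1995: 6.372, 170.649, 163.763, 6.070.
Standard total = 867 500; weights = 0.3384, 0.1963, 0.1954, 0.2699.
Standardized rate: 0.3384×6.372 + 0.1963×170.649 + 0.1954×163.763 + 0.2699×6.070 = 69.2922 per 1 000.

69.3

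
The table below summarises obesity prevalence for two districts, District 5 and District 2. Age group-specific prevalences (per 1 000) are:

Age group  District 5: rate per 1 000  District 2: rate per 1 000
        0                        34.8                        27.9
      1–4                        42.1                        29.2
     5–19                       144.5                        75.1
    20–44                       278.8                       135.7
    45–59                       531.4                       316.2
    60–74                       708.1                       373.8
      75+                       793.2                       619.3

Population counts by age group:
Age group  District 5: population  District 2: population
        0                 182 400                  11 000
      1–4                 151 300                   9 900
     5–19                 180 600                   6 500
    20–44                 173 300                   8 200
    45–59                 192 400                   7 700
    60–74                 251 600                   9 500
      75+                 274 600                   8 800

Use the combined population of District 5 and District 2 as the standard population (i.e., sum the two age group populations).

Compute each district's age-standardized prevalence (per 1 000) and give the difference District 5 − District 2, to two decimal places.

151.25

Combined standard total = 1 467 800; weights = 0.1318, 0.1098, 0.1275, 0.1237, 0.1363, 0.1779, 0.1931.
District 5: 0.1318×34.8 + 0.1098×42.1 + 0.1275×144.5 + 0.1237×278.8 + 0.1363×531.4 + 0.1779×708.1 + 0.1931×793.2 = 413.6571 per 1 000.
District 2: 0.1318×27.9 + 0.1098×29.2 + 0.1275×75.1 + 0.1237×135.7 + 0.1363×316.2 + 0.1779×373.8 + 0.1931×619.3 = 262.4091 per 1 000.
Difference = 413.6571 − 262.4091 = 151.2480.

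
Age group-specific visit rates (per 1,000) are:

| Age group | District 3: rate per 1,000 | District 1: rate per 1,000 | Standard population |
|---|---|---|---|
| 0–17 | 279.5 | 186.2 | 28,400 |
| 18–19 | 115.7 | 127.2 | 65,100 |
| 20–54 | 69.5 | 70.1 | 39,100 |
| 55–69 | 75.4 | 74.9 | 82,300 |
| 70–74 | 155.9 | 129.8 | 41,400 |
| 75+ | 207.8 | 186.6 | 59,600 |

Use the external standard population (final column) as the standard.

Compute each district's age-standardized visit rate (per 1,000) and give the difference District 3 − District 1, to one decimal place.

13.5

Standard total = 315,900; weights = 0.0899, 0.2061, 0.1238, 0.2605, 0.1311, 0.1887.
District 3: 0.0899×279.5 + 0.2061×115.7 + 0.1238×69.5 + 0.2605×75.4 + 0.1311×155.9 + 0.1887×207.8 = 136.8531 per 1,000.
District 1: 0.0899×186.2 + 0.2061×127.2 + 0.1238×70.1 + 0.2605×74.9 + 0.1311×129.8 + 0.1887×186.6 = 123.3588 per 1,000.
Difference = 136.8531 − 123.3588 = 13.4942.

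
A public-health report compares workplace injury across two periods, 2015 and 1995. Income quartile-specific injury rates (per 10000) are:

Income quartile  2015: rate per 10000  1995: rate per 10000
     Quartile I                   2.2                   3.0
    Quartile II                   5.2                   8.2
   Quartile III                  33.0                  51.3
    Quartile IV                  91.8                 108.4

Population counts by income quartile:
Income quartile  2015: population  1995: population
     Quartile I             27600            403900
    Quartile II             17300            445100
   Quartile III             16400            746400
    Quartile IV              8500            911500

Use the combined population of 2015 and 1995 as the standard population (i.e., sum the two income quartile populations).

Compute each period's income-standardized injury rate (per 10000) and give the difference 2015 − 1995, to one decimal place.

Combined standard total = 2576700; weights = 0.1675, 0.1795, 0.2960, 0.3570.
2015: 0.1675×2.2 + 0.1795×5.2 + 0.2960×33.0 + 0.3570×91.8 = 43.8476 per 10000.
1995: 0.1675×3.0 + 0.1795×8.2 + 0.2960×51.3 + 0.3570×108.4 = 55.8644 per 10000.
Difference = 43.8476 − 55.8644 = -12.0168.

-12.0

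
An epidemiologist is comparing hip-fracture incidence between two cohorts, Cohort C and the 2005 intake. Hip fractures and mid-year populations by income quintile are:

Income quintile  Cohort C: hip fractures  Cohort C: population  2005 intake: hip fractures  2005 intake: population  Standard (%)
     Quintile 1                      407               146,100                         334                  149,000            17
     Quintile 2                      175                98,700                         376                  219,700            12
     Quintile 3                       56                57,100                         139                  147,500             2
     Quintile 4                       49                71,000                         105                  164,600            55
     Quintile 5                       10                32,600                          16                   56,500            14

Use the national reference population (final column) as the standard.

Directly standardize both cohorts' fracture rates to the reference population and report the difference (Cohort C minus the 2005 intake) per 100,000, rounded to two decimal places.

Income-specific rates per 100,000 for Cohort C: 278.58, 177.30, 98.07, 69.01, 30.67.
For the 2005 intake: 224.16, 171.14, 94.24, 63.79, 28.32.
Standard weights: 0.17, 0.12, 0.02, 0.55, 0.14.
Cohort C: 0.1700×278.58 + 0.1200×177.30 + 0.0200×98.07 + 0.5500×69.01 + 0.1400×30.67 = 112.8483 per 100,000.
The 2005 intake: 0.1700×224.16 + 0.1200×171.14 + 0.0200×94.24 + 0.5500×63.79 + 0.1400×28.32 = 99.5789 per 100,000.
Difference = 112.8483 − 99.5789 = 13.2694.

13.27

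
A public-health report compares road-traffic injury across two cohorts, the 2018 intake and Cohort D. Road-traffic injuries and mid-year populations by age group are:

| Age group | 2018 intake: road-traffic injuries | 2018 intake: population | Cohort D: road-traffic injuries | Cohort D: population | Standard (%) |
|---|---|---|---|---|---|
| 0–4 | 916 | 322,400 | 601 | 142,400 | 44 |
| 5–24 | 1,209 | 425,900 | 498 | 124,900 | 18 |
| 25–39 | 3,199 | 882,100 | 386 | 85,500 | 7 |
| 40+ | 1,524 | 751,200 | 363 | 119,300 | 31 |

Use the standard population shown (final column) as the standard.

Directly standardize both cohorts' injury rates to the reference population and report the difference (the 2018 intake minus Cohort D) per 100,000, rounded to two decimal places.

Age-specific rates per 100,000 for the 2018 intake: 284.12, 283.87, 362.66, 202.88.
For Cohort D: 422.05, 398.72, 451.46, 304.27.
Standard weights: 0.44, 0.18, 0.07, 0.31.
The 2018 intake: 0.4400×284.12 + 0.1800×283.87 + 0.0700×362.66 + 0.3100×202.88 = 264.3863 per 100,000.
Cohort D: 0.4400×422.05 + 0.1800×398.72 + 0.0700×451.46 + 0.3100×304.27 = 383.3992 per 100,000.
Difference = 264.3863 − 383.3992 = -119.0129.

-119.01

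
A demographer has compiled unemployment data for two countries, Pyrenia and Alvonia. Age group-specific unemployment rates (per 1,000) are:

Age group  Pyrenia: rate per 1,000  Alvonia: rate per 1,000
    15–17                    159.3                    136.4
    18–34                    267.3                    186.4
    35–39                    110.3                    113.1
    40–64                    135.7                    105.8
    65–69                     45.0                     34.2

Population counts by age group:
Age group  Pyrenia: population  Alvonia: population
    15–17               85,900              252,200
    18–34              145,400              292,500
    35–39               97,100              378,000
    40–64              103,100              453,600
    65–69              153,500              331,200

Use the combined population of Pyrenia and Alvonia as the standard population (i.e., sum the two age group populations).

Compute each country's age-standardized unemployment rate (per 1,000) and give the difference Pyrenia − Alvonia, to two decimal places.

27.79

Combined standard total = 2,292,500; weights = 0.1475, 0.1910, 0.2072, 0.2428, 0.2114.
Pyrenia: 0.1475×159.3 + 0.1910×267.3 + 0.2072×110.3 + 0.2428×135.7 + 0.2114×45.0 = 139.8775 per 1,000.
Alvonia: 0.1475×136.4 + 0.1910×186.4 + 0.2072×113.1 + 0.2428×105.8 + 0.2114×34.2 = 112.0832 per 1,000.
Difference = 139.8775 − 112.0832 = 27.7943.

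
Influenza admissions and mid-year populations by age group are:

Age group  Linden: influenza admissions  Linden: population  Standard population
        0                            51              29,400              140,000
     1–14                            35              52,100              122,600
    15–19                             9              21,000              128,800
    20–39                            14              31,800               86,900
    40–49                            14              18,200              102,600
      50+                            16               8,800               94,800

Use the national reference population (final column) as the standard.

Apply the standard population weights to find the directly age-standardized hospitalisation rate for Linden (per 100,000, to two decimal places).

Age-specific rates per 100,000 for Linden: 173.47, 67.18, 42.86, 44.03, 76.92, 181.82.
Standard total = 675,700; weights = 0.2072, 0.1814, 0.1906, 0.1286, 0.1518, 0.1403.
Standardized rate: 0.2072×173.47 + 0.1814×67.18 + 0.1906×42.86 + 0.1286×44.03 + 0.1518×76.92 + 0.1403×181.82 = 99.1509 per 100,000.

99.15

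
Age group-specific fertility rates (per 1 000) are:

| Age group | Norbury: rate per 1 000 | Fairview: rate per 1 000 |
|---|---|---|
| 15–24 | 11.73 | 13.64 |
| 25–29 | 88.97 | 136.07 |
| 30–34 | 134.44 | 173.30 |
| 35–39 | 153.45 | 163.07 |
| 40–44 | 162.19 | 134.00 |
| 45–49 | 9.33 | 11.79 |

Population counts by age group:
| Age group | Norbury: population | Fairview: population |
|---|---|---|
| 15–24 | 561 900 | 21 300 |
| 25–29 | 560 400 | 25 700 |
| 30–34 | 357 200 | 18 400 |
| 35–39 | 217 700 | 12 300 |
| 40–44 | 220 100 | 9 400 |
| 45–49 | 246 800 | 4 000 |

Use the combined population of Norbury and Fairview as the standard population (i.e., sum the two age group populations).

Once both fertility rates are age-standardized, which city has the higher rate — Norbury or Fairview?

Combined standard total = 2 255 200; weights = 0.2586, 0.2599, 0.1665, 0.1020, 0.1018, 0.1112.
Norbury: 0.2586×11.73 + 0.2599×88.97 + 0.1665×134.44 + 0.1020×153.45 + 0.1018×162.19 + 0.1112×9.33 = 81.7391 per 1 000.
Fairview: 0.2586×13.64 + 0.2599×136.07 + 0.1665×173.30 + 0.1020×163.07 + 0.1018×134.00 + 0.1112×11.79 = 99.3318 per 1 000.

Fairview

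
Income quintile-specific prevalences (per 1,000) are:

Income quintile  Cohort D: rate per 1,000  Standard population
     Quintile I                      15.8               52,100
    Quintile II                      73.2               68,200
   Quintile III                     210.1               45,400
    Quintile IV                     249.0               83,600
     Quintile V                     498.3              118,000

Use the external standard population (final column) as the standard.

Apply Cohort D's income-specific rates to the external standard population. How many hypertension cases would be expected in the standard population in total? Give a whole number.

Expected hypertension cases = Σ (standard pop × income-specific rate ÷ 1,000)
= 52,100×15.8/1,000 + 68,200×73.2/1,000 + 45,400×210.1/1,000 + 83,600×249.0/1,000 + 118,000×498.3/1,000
= 823.18 + 4992.24 + 9538.54 + 20816.40 + 58799.40 = 94969.76.

94970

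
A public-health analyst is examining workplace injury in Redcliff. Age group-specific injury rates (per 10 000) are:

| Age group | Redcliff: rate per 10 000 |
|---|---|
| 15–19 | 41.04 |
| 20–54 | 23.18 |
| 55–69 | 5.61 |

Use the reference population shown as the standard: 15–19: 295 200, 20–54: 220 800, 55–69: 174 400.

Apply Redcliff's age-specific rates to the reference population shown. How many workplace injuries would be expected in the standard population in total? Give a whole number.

Expected workplace injuries = Σ (standard pop × age-specific rate ÷ 10 000)
= 295 200×41.04/10 000 + 220 800×23.18/10 000 + 174 400×5.61/10 000
= 1211.50 + 511.81 + 97.84 = 1821.15.

1821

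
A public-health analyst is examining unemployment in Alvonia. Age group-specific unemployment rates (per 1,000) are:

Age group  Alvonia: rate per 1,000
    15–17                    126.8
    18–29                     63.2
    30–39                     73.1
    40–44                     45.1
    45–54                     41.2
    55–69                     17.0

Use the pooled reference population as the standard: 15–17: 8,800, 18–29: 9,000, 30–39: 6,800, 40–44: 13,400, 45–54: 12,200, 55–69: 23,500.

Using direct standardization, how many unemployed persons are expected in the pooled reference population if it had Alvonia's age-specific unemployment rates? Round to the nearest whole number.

Expected unemployed persons = Σ (standard pop × age-specific rate ÷ 1,000)
= 8,800×126.8/1,000 + 9,000×63.2/1,000 + 6,800×73.1/1,000 + 13,400×45.1/1,000 + 12,200×41.2/1,000 + 23,500×17.0/1,000
= 1115.84 + 568.80 + 497.08 + 604.34 + 502.64 + 399.50 = 3688.20.

3688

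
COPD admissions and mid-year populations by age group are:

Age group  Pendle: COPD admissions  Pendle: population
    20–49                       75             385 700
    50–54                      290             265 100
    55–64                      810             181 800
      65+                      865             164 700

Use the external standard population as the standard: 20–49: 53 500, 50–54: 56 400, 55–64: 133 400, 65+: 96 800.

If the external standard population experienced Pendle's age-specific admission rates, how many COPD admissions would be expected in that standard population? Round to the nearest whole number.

Age-specific rates per 10 000 for Pendle: 1.94, 10.94, 44.55, 52.52.
Expected COPD admissions = Σ (standard pop × age-specific rate ÷ 10 000)
= 53 500×1.94/10 000 + 56 400×10.94/10 000 + 133 400×44.55/10 000 + 96 800×52.52/10 000
= 10.40 + 61.70 + 594.36 + 508.39 = 1174.85.

1175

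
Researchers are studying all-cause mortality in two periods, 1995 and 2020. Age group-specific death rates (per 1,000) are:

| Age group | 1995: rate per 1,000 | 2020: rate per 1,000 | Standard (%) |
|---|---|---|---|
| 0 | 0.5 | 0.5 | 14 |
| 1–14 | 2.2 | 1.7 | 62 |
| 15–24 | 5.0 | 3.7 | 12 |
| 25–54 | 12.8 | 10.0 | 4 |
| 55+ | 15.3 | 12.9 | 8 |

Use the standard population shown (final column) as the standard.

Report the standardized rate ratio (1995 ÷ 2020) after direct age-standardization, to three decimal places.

Standard weights: 0.14, 0.62, 0.12, 0.04, 0.08.
1995: 0.1400×0.5 + 0.6200×2.2 + 0.1200×5.0 + 0.0400×12.8 + 0.0800×15.3 = 3.7700 per 1,000.
2020: 0.1400×0.5 + 0.6200×1.7 + 0.1200×3.7 + 0.0400×10.0 + 0.0800×12.9 = 3.0000 per 1,000.
Ratio = 3.7700 ÷ 3.0000 = 1.25667.

1.257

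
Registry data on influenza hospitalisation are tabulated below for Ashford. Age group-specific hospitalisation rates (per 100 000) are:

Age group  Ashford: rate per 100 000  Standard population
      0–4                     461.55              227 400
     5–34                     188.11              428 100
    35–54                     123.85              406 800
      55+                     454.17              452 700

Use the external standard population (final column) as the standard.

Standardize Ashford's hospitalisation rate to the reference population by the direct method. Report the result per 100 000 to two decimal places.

Standard total = 1 515 000; weights = 0.1501, 0.2826, 0.2685, 0.2988.
Standardized rate: 0.1501×461.55 + 0.2826×188.11 + 0.2685×123.85 + 0.2988×454.17 = 291.4002 per 100 000.

291.40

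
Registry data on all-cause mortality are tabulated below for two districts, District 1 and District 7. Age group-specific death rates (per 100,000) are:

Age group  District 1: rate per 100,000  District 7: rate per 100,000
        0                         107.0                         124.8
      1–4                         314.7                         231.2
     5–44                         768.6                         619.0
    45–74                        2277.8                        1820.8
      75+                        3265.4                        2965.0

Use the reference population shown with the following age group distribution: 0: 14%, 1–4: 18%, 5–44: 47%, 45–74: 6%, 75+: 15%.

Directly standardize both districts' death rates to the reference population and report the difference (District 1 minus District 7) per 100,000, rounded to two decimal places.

155.33

Standard weights: 0.14, 0.18, 0.47, 0.06, 0.15.
District 1: 0.1400×107.0 + 0.1800×314.7 + 0.4700×768.6 + 0.0600×2277.8 + 0.1500×3265.4 = 1059.3460 per 100,000.
District 7: 0.1400×124.8 + 0.1800×231.2 + 0.4700×619.0 + 0.0600×1820.8 + 0.1500×2965.0 = 904.0160 per 100,000.
Difference = 1059.3460 − 904.0160 = 155.3300.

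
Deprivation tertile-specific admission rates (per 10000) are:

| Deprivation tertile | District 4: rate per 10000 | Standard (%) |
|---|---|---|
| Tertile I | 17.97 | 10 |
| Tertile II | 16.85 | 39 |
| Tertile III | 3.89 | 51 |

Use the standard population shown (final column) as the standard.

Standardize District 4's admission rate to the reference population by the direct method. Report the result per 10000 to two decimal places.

10.35

Standard weights: 0.10, 0.39, 0.51.
Standardized rate: 0.1000×17.97 + 0.3900×16.85 + 0.5100×3.89 = 10.3524 per 10000.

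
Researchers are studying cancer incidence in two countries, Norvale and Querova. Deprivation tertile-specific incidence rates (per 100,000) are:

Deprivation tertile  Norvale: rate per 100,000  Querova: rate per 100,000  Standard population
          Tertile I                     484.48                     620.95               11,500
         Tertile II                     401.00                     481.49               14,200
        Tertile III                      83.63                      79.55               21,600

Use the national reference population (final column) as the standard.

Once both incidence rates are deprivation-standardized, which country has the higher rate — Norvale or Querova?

Standard total = 47,300; weights = 0.2431, 0.3002, 0.4567.
Norvale: 0.2431×484.48 + 0.3002×401.00 + 0.4567×83.63 = 276.3663 per 100,000.
Querova: 0.2431×620.95 + 0.3002×481.49 + 0.4567×79.55 = 331.8470 per 100,000.

Querova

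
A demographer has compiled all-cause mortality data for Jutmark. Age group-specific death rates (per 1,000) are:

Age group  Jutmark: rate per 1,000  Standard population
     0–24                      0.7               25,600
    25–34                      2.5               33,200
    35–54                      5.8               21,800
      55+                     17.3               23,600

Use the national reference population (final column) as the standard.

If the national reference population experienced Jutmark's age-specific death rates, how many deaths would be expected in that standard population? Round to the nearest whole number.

Expected deaths = Σ (standard pop × age-specific rate ÷ 1,000)
= 25,600×0.7/1,000 + 33,200×2.5/1,000 + 21,800×5.8/1,000 + 23,600×17.3/1,000
= 17.92 + 83.00 + 126.44 + 408.28 = 635.64.

636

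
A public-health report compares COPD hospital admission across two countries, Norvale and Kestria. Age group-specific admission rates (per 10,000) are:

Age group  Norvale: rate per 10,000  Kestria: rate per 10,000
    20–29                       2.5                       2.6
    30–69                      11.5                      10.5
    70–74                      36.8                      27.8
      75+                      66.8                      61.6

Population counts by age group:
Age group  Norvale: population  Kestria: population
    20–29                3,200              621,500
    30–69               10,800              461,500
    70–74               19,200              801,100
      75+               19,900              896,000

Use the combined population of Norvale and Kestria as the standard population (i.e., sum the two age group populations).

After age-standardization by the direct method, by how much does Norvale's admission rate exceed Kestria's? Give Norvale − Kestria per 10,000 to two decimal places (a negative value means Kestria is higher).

4.43

Combined standard total = 2,833,200; weights = 0.2205, 0.1667, 0.2895, 0.3233.
Norvale: 0.2205×2.5 + 0.1667×11.5 + 0.2895×36.8 + 0.3233×66.8 = 34.7178 per 10,000.
Kestria: 0.2205×2.6 + 0.1667×10.5 + 0.2895×27.8 + 0.3233×61.6 = 30.2863 per 10,000.
Difference = 34.7178 − 30.2863 = 4.4315.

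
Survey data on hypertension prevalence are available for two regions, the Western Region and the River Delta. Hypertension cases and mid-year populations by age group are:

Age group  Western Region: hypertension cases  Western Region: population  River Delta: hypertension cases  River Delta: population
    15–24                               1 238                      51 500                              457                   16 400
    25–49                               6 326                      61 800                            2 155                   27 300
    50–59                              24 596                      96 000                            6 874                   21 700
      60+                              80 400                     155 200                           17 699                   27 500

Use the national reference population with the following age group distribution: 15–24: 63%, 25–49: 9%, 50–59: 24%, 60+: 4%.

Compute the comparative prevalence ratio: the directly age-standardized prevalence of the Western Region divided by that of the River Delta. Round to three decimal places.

Age-specific rates per 1 000 for the Western Region: 24.039, 102.362, 256.208, 518.041.
For the River Delta: 27.866, 78.938, 316.774, 643.600.
Standard weights: 0.63, 0.09, 0.24, 0.04.
The Western Region: 0.6300×24.039 + 0.0900×102.362 + 0.2400×256.208 + 0.0400×518.041 = 106.5687 per 1 000.
The River Delta: 0.6300×27.866 + 0.0900×78.938 + 0.2400×316.774 + 0.0400×643.600 = 126.4297 per 1 000.
Ratio = 106.5687 ÷ 126.4297 = 0.84291.

0.843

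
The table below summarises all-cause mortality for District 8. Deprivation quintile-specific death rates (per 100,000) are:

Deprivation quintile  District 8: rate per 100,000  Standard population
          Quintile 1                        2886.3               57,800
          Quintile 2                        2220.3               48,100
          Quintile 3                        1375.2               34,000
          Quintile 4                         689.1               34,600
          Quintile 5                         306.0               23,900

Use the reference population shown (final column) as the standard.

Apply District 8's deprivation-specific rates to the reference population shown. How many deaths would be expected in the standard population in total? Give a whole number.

3515

Expected deaths = Σ (standard pop × deprivation-specific rate ÷ 100,000)
= 57,800×2886.3/100,000 + 48,100×2220.3/100,000 + 34,000×1375.2/100,000 + 34,600×689.1/100,000 + 23,900×306.0/100,000
= 1668.28 + 1067.96 + 467.57 + 238.43 + 73.13 = 3515.38.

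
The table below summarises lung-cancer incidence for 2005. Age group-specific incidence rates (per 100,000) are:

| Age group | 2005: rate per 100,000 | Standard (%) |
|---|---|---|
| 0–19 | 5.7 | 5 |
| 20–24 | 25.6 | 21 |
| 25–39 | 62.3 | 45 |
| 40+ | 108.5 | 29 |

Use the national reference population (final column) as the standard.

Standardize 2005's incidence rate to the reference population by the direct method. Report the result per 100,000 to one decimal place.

65.2

Standard weights: 0.05, 0.21, 0.45, 0.29.
Standardized rate: 0.0500×5.7 + 0.2100×25.6 + 0.4500×62.3 + 0.2900×108.5 = 65.1610 per 100,000.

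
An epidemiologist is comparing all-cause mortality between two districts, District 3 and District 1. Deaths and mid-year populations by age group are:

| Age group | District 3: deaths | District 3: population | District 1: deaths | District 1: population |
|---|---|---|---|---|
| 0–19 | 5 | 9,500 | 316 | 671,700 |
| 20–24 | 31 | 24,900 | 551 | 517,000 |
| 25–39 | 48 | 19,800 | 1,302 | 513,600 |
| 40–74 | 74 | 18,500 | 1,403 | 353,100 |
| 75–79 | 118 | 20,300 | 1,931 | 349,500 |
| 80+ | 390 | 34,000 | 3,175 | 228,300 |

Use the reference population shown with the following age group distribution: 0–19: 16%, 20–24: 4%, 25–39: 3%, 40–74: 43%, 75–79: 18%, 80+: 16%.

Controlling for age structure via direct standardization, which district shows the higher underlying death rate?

Age-specific rates per 100,000 for District 3: 52.63, 124.50, 242.42, 400.00, 581.28, 1147.06.
For District 1: 47.04, 106.58, 253.50, 397.34, 552.50, 1390.71.
Standard weights: 0.16, 0.04, 0.03, 0.43, 0.18, 0.16.
District 3: 0.1600×52.63 + 0.0400×124.50 + 0.0300×242.42 + 0.4300×400.00 + 0.1800×581.28 + 0.1600×1147.06 = 480.8337 per 100,000.
District 1: 0.1600×47.04 + 0.0400×106.58 + 0.0300×253.50 + 0.4300×397.34 + 0.1800×552.50 + 0.1600×1390.71 = 512.2155 per 100,000.
The crude rates (524.41 vs 329.56) would put District 3 higher, but that reflects its age composition; once standardized to a common age structure, District 1 has the higher underlying rate.

District 1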